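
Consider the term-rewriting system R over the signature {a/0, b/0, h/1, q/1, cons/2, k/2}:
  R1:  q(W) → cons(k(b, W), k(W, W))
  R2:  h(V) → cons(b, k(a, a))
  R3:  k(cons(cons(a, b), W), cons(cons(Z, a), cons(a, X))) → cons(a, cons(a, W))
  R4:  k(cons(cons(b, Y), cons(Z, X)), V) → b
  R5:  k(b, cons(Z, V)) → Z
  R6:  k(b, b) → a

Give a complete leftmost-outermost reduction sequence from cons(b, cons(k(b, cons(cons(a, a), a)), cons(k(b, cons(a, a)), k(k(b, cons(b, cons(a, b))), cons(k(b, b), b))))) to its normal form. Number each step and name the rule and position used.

1. cons(b, cons(k(b, cons(cons(a, a), a)), cons(k(b, cons(a, a)), k(k(b, cons(b, cons(a, b))), cons(k(b, b), b)))))  →  cons(b, cons(cons(a, a), cons(k(b, cons(a, a)), k(k(b, cons(b, cons(a, b))), cons(k(b, b), b)))))   [R5 at 2.1]
2. cons(b, cons(cons(a, a), cons(k(b, cons(a, a)), k(k(b, cons(b, cons(a, b))), cons(k(b, b), b)))))  →  cons(b, cons(cons(a, a), cons(a, k(k(b, cons(b, cons(a, b))), cons(k(b, b), b)))))   [R5 at 2.2.1]
3. cons(b, cons(cons(a, a), cons(a, k(k(b, cons(b, cons(a, b))), cons(k(b, b), b)))))  →  cons(b, cons(cons(a, a), cons(a, k(b, cons(k(b, b), b)))))   [R5 at 2.2.2.1]
4. cons(b, cons(cons(a, a), cons(a, k(b, cons(k(b, b), b)))))  →  cons(b, cons(cons(a, a), cons(a, k(b, b))))   [R5 at 2.2.2]
5. cons(b, cons(cons(a, a), cons(a, k(b, b))))  →  cons(b, cons(cons(a, a), cons(a, a)))   [R6 at 2.2.2]

cons(b, cons(cons(a, a), cons(a, a)))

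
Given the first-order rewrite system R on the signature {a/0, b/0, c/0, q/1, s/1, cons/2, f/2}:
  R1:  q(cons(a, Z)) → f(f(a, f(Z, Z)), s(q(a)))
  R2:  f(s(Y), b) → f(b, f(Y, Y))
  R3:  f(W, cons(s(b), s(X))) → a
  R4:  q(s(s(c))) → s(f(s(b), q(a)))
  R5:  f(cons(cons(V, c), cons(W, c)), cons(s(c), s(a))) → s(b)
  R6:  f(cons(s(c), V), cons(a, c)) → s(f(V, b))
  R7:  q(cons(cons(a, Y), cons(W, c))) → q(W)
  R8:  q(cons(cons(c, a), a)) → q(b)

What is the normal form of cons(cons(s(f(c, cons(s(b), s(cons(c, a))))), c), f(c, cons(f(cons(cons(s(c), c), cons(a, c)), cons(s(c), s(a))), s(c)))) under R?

cons(cons(s(a), c), a)

1. cons(cons(s(f(c, cons(s(b), s(cons(c, a))))), c), f(c, cons(f(cons(cons(s(c), c), cons(a, c)), cons(s(c), s(a))), s(c))))  →  cons(cons(s(a), c), f(c, cons(f(cons(cons(s(c), c), cons(a, c)), cons(s(c), s(a))), s(c))))   [R3 at 1.1.1]
2. cons(cons(s(a), c), f(c, cons(f(cons(cons(s(c), c), cons(a, c)), cons(s(c), s(a))), s(c))))  →  cons(cons(s(a), c), f(c, cons(s(b), s(c))))   [R5 at 2.2.1]
3. cons(cons(s(a), c), f(c, cons(s(b), s(c))))  →  cons(cons(s(a), c), a)   [R3 at 2]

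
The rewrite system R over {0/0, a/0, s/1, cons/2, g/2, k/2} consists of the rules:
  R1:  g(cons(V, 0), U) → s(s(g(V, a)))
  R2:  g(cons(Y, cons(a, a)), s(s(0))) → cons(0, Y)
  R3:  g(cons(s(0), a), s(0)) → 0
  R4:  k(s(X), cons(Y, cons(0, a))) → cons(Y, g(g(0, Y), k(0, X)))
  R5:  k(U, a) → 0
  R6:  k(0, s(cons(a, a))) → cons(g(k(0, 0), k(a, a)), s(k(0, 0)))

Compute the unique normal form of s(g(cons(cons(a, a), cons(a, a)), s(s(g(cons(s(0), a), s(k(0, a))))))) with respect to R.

s(cons(0, cons(a, a)))

1. s(g(cons(cons(a, a), cons(a, a)), s(s(g(cons(s(0), a), s(k(0, a)))))))  →  s(g(cons(cons(a, a), cons(a, a)), s(s(g(cons(s(0), a), s(0))))))   [R5 at 1.2.1.1.2.1]
2. s(g(cons(cons(a, a), cons(a, a)), s(s(g(cons(s(0), a), s(0))))))  →  s(g(cons(cons(a, a), cons(a, a)), s(s(0))))   [R3 at 1.2.1.1]
3. s(g(cons(cons(a, a), cons(a, a)), s(s(0))))  →  s(cons(0, cons(a, a)))   [R2 at 1]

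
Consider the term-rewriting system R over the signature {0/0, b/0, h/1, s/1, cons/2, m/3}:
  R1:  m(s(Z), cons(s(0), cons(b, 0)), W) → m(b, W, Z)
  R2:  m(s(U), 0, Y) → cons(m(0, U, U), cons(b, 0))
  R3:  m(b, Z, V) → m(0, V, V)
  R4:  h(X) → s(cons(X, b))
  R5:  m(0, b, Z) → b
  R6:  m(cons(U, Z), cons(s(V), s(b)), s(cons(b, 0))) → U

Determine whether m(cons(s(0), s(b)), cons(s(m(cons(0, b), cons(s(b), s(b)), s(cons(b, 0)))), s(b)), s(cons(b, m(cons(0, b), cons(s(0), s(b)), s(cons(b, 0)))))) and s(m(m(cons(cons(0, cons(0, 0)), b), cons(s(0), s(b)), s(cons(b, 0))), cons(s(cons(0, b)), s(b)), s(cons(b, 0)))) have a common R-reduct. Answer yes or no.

Reduce t₁ = m(cons(s(0), s(b)), cons(s(m(cons(0, b), cons(s(b), s(b)), s(cons(b, 0)))), s(b)), s(cons(b, m(cons(0, b), cons(s(0), s(b)), s(cons(b, 0)))))):
1. m(cons(s(0), s(b)), cons(s(m(cons(0, b), cons(s(b), s(b)), s(cons(b, 0)))), s(b)), s(cons(b, m(cons(0, b), cons(s(0), s(b)), s(cons(b, 0))))))  →  m(cons(s(0), s(b)), cons(s(0), s(b)), s(cons(b, m(cons(0, b), cons(s(0), s(b)), s(cons(b, 0))))))   [R6 at 2.1.1]
2. m(cons(s(0), s(b)), cons(s(0), s(b)), s(cons(b, m(cons(0, b), cons(s(0), s(b)), s(cons(b, 0))))))  →  m(cons(s(0), s(b)), cons(s(0), s(b)), s(cons(b, 0)))   [R6 at 3.1.2]
3. m(cons(s(0), s(b)), cons(s(0), s(b)), s(cons(b, 0)))  →  s(0)   [R6 at ε]

Reduce t₂ = s(m(m(cons(cons(0, cons(0, 0)), b), cons(s(0), s(b)), s(cons(b, 0))), cons(s(cons(0, b)), s(b)), s(cons(b, 0)))):
1. s(m(m(cons(cons(0, cons(0, 0)), b), cons(s(0), s(b)), s(cons(b, 0))), cons(s(cons(0, b)), s(b)), s(cons(b, 0))))  →  s(m(cons(0, cons(0, 0)), cons(s(cons(0, b)), s(b)), s(cons(b, 0))))   [R6 at 1.1]
2. s(m(cons(0, cons(0, 0)), cons(s(cons(0, b)), s(b)), s(cons(b, 0))))  →  s(0)   [R6 at 1]

yes — NF(t₁) = s(0), NF(t₂) = s(0)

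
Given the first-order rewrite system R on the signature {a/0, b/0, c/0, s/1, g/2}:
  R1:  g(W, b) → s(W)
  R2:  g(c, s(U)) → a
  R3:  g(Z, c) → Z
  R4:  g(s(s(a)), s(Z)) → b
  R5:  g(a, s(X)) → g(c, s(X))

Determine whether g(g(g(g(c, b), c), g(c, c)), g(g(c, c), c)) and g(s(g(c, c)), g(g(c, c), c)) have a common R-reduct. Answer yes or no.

yes — NF(t₁) = s(c), NF(t₂) = s(c)

Reduce t₁ = g(g(g(g(c, b), c), g(c, c)), g(g(c, c), c)):
1. g(g(g(g(c, b), c), g(c, c)), g(g(c, c), c))  →  g(g(g(c, b), g(c, c)), g(g(c, c), c))   [R3 at 1.1]
2. g(g(g(c, b), g(c, c)), g(g(c, c), c))  →  g(g(s(c), g(c, c)), g(g(c, c), c))   [R1 at 1.1]
3. g(g(s(c), g(c, c)), g(g(c, c), c))  →  g(g(s(c), c), g(g(c, c), c))   [R3 at 1.2]
4. g(g(s(c), c), g(g(c, c), c))  →  g(s(c), g(g(c, c), c))   [R3 at 1]
5. g(s(c), g(g(c, c), c))  →  g(s(c), g(c, c))   [R3 at 2]
6. g(s(c), g(c, c))  →  g(s(c), c)   [R3 at 2]
7. g(s(c), c)  →  s(c)   [R3 at ε]

Reduce t₂ = g(s(g(c, c)), g(g(c, c), c)):
1. g(s(g(c, c)), g(g(c, c), c))  →  g(s(c), g(g(c, c), c))   [R3 at 1.1]
2. g(s(c), g(g(c, c), c))  →  g(s(c), g(c, c))   [R3 at 2]
3. g(s(c), g(c, c))  →  g(s(c), c)   [R3 at 2]
4. g(s(c), c)  →  s(c)   [R3 at ε]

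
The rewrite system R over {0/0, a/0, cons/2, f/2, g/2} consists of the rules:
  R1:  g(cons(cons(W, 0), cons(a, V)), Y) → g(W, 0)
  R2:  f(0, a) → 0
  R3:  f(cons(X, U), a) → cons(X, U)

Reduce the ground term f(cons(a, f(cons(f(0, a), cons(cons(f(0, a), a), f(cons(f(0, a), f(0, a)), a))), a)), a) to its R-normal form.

1. f(cons(a, f(cons(f(0, a), cons(cons(f(0, a), a), f(cons(f(0, a), f(0, a)), a))), a)), a)  →  cons(a, f(cons(f(0, a), cons(cons(f(0, a), a), f(cons(f(0, a), f(0, a)), a))), a))   [R3 at ε]
2. cons(a, f(cons(f(0, a), cons(cons(f(0, a), a), f(cons(f(0, a), f(0, a)), a))), a))  →  cons(a, cons(f(0, a), cons(cons(f(0, a), a), f(cons(f(0, a), f(0, a)), a))))   [R3 at 2]
3. cons(a, cons(f(0, a), cons(cons(f(0, a), a), f(cons(f(0, a), f(0, a)), a))))  →  cons(a, cons(0, cons(cons(f(0, a), a), f(cons(f(0, a), f(0, a)), a))))   [R2 at 2.1]
4. cons(a, cons(0, cons(cons(f(0, a), a), f(cons(f(0, a), f(0, a)), a))))  →  cons(a, cons(0, cons(cons(0, a), f(cons(f(0, a), f(0, a)), a))))   [R2 at 2.2.1.1]
5. cons(a, cons(0, cons(cons(0, a), f(cons(f(0, a), f(0, a)), a))))  →  cons(a, cons(0, cons(cons(0, a), cons(f(0, a), f(0, a)))))   [R3 at 2.2.2]
6. cons(a, cons(0, cons(cons(0, a), cons(f(0, a), f(0, a)))))  →  cons(a, cons(0, cons(cons(0, a), cons(0, f(0, a)))))   [R2 at 2.2.2.1]
7. cons(a, cons(0, cons(cons(0, a), cons(0, f(0, a)))))  →  cons(a, cons(0, cons(cons(0, a), cons(0, 0))))   [R2 at 2.2.2.2]

cons(a, cons(0, cons(cons(0, a), cons(0, 0))))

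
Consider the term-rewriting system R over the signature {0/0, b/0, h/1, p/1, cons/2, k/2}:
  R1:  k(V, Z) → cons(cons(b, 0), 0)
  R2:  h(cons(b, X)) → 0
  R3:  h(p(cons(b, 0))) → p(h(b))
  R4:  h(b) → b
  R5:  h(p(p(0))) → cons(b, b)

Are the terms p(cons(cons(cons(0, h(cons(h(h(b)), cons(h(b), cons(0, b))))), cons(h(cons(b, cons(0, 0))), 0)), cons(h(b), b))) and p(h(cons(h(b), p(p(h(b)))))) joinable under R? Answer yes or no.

no — NF(t₁) = p(cons(cons(cons(0, 0), cons(0, 0)), cons(b, b))), NF(t₂) = p(0)

Reduce t₁ = p(cons(cons(cons(0, h(cons(h(h(b)), cons(h(b), cons(0, b))))), cons(h(cons(b, cons(0, 0))), 0)), cons(h(b), b))):
1. p(cons(cons(cons(0, h(cons(h(h(b)), cons(h(b), cons(0, b))))), cons(h(cons(b, cons(0, 0))), 0)), cons(h(b), b)))  →  p(cons(cons(cons(0, h(cons(h(b), cons(h(b), cons(0, b))))), cons(h(cons(b, cons(0, 0))), 0)), cons(h(b), b)))   [R4 at 1.1.1.2.1.1.1]
2. p(cons(cons(cons(0, h(cons(h(b), cons(h(b), cons(0, b))))), cons(h(cons(b, cons(0, 0))), 0)), cons(h(b), b)))  →  p(cons(cons(cons(0, h(cons(b, cons(h(b), cons(0, b))))), cons(h(cons(b, cons(0, 0))), 0)), cons(h(b), b)))   [R4 at 1.1.1.2.1.1]
3. p(cons(cons(cons(0, h(cons(b, cons(h(b), cons(0, b))))), cons(h(cons(b, cons(0, 0))), 0)), cons(h(b), b)))  →  p(cons(cons(cons(0, 0), cons(h(cons(b, cons(0, 0))), 0)), cons(h(b), b)))   [R2 at 1.1.1.2]
4. p(cons(cons(cons(0, 0), cons(h(cons(b, cons(0, 0))), 0)), cons(h(b), b)))  →  p(cons(cons(cons(0, 0), cons(0, 0)), cons(h(b), b)))   [R2 at 1.1.2.1]
5. p(cons(cons(cons(0, 0), cons(0, 0)), cons(h(b), b)))  →  p(cons(cons(cons(0, 0), cons(0, 0)), cons(b, b)))   [R4 at 1.2.1]

Reduce t₂ = p(h(cons(h(b), p(p(h(b)))))):
1. p(h(cons(h(b), p(p(h(b))))))  →  p(h(cons(b, p(p(h(b))))))   [R4 at 1.1.1]
2. p(h(cons(b, p(p(h(b))))))  →  p(0)   [R2 at 1]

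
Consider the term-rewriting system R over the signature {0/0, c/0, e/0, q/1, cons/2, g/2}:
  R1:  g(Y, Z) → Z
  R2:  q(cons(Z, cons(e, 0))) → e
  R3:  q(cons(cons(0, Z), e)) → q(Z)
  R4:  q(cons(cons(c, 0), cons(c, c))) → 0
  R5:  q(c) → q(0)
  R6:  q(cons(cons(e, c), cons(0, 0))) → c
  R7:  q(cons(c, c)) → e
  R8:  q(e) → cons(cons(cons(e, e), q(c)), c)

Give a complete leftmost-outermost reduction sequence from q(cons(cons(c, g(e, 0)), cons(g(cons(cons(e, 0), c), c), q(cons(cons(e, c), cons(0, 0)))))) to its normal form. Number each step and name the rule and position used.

0

1. q(cons(cons(c, g(e, 0)), cons(g(cons(cons(e, 0), c), c), q(cons(cons(e, c), cons(0, 0))))))  →  q(cons(cons(c, 0), cons(g(cons(cons(e, 0), c), c), q(cons(cons(e, c), cons(0, 0))))))   [R1 at 1.1.2]
2. q(cons(cons(c, 0), cons(g(cons(cons(e, 0), c), c), q(cons(cons(e, c), cons(0, 0))))))  →  q(cons(cons(c, 0), cons(c, q(cons(cons(e, c), cons(0, 0))))))   [R1 at 1.2.1]
3. q(cons(cons(c, 0), cons(c, q(cons(cons(e, c), cons(0, 0))))))  →  q(cons(cons(c, 0), cons(c, c)))   [R6 at 1.2.2]
4. q(cons(cons(c, 0), cons(c, c)))  →  0   [R4 at ε]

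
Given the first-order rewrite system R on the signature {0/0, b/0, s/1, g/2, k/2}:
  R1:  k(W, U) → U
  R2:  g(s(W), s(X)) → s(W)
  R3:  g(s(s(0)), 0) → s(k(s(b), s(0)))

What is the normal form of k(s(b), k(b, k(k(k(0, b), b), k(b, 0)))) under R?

0

1. k(s(b), k(b, k(k(k(0, b), b), k(b, 0))))  →  k(b, k(k(k(0, b), b), k(b, 0)))   [R1 at ε]
2. k(b, k(k(k(0, b), b), k(b, 0)))  →  k(k(k(0, b), b), k(b, 0))   [R1 at ε]
3. k(k(k(0, b), b), k(b, 0))  →  k(b, 0)   [R1 at ε]
4. k(b, 0)  →  0   [R1 at ε]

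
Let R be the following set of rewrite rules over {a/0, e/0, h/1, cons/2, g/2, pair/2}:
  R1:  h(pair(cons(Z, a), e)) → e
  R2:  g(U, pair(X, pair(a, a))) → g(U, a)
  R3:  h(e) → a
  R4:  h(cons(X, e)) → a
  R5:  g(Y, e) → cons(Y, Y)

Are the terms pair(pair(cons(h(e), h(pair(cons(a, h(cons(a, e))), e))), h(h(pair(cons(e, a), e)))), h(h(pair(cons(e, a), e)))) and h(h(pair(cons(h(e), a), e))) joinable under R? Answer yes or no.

Reduce t₁ = pair(pair(cons(h(e), h(pair(cons(a, h(cons(a, e))), e))), h(h(pair(cons(e, a), e)))), h(h(pair(cons(e, a), e)))):
1. pair(pair(cons(h(e), h(pair(cons(a, h(cons(a, e))), e))), h(h(pair(cons(e, a), e)))), h(h(pair(cons(e, a), e))))  →  pair(pair(cons(a, h(pair(cons(a, h(cons(a, e))), e))), h(h(pair(cons(e, a), e)))), h(h(pair(cons(e, a), e))))   [R3 at 1.1.1]
2. pair(pair(cons(a, h(pair(cons(a, h(cons(a, e))), e))), h(h(pair(cons(e, a), e)))), h(h(pair(cons(e, a), e))))  →  pair(pair(cons(a, h(pair(cons(a, a), e))), h(h(pair(cons(e, a), e)))), h(h(pair(cons(e, a), e))))   [R4 at 1.1.2.1.1.2]
3. pair(pair(cons(a, h(pair(cons(a, a), e))), h(h(pair(cons(e, a), e)))), h(h(pair(cons(e, a), e))))  →  pair(pair(cons(a, e), h(h(pair(cons(e, a), e)))), h(h(pair(cons(e, a), e))))   [R1 at 1.1.2]
4. pair(pair(cons(a, e), h(h(pair(cons(e, a), e)))), h(h(pair(cons(e, a), e))))  →  pair(pair(cons(a, e), h(e)), h(h(pair(cons(e, a), e))))   [R1 at 1.2.1]
5. pair(pair(cons(a, e), h(e)), h(h(pair(cons(e, a), e))))  →  pair(pair(cons(a, e), a), h(h(pair(cons(e, a), e))))   [R3 at 1.2]
6. pair(pair(cons(a, e), a), h(h(pair(cons(e, a), e))))  →  pair(pair(cons(a, e), a), h(e))   [R1 at 2.1]
7. pair(pair(cons(a, e), a), h(e))  →  pair(pair(cons(a, e), a), a)   [R3 at 2]

Reduce t₂ = h(h(pair(cons(h(e), a), e))):
1. h(h(pair(cons(h(e), a), e)))  →  h(e)   [R1 at 1]
2. h(e)  →  a   [R3 at ε]

no — NF(t₁) = pair(pair(cons(a, e), a), a), NF(t₂) = a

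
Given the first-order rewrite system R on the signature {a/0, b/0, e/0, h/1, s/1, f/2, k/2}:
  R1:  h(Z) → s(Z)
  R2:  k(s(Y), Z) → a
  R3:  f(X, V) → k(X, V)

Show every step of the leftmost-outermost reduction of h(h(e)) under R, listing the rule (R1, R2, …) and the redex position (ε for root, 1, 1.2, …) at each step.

s(s(e))

1. h(h(e))  →  s(h(e))   [R1 at ε]
2. s(h(e))  →  s(s(e))   [R1 at 1]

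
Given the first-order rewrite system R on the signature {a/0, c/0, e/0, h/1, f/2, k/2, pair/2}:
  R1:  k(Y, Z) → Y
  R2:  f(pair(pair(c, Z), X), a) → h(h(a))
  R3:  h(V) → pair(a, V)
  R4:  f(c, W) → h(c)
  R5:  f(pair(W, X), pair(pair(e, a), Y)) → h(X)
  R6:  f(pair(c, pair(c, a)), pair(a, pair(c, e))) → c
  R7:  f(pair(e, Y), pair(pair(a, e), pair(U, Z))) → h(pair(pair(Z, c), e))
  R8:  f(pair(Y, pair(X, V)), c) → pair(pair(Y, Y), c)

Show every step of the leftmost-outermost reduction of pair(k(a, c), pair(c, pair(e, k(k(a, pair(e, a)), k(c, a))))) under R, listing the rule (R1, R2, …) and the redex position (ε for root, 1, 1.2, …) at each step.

1. pair(k(a, c), pair(c, pair(e, k(k(a, pair(e, a)), k(c, a)))))  →  pair(a, pair(c, pair(e, k(k(a, pair(e, a)), k(c, a)))))   [R1 at 1]
2. pair(a, pair(c, pair(e, k(k(a, pair(e, a)), k(c, a)))))  →  pair(a, pair(c, pair(e, k(a, pair(e, a)))))   [R1 at 2.2.2]
3. pair(a, pair(c, pair(e, k(a, pair(e, a)))))  →  pair(a, pair(c, pair(e, a)))   [R1 at 2.2.2]

pair(a, pair(c, pair(e, a)))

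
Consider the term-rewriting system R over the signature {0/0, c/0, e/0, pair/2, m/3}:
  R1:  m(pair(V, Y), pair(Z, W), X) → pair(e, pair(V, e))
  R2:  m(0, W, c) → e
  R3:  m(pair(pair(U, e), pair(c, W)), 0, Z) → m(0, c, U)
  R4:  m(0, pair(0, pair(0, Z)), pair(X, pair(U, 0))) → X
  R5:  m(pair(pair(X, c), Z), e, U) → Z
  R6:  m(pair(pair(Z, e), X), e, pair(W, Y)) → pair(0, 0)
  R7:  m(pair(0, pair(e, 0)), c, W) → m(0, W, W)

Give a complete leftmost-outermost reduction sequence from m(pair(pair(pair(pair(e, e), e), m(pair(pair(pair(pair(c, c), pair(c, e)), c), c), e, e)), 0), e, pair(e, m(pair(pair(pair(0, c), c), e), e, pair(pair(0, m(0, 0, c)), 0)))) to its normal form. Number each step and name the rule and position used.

1. m(pair(pair(pair(pair(e, e), e), m(pair(pair(pair(pair(c, c), pair(c, e)), c), c), e, e)), 0), e, pair(e, m(pair(pair(pair(0, c), c), e), e, pair(pair(0, m(0, 0, c)), 0))))  →  m(pair(pair(pair(pair(e, e), e), c), 0), e, pair(e, m(pair(pair(pair(0, c), c), e), e, pair(pair(0, m(0, 0, c)), 0))))   [R5 at 1.1.2]
2. m(pair(pair(pair(pair(e, e), e), c), 0), e, pair(e, m(pair(pair(pair(0, c), c), e), e, pair(pair(0, m(0, 0, c)), 0))))  →  0   [R5 at ε]

0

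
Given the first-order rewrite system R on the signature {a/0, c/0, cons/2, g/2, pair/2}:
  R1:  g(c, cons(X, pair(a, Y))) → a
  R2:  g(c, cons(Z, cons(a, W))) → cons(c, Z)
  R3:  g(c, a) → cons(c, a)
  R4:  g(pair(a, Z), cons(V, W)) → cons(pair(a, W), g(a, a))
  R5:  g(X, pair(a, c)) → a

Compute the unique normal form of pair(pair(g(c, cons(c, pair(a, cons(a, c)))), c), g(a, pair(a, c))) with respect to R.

pair(pair(a, c), a)

1. pair(pair(g(c, cons(c, pair(a, cons(a, c)))), c), g(a, pair(a, c)))  →  pair(pair(a, c), g(a, pair(a, c)))   [R1 at 1.1]
2. pair(pair(a, c), g(a, pair(a, c)))  →  pair(pair(a, c), a)   [R5 at 2]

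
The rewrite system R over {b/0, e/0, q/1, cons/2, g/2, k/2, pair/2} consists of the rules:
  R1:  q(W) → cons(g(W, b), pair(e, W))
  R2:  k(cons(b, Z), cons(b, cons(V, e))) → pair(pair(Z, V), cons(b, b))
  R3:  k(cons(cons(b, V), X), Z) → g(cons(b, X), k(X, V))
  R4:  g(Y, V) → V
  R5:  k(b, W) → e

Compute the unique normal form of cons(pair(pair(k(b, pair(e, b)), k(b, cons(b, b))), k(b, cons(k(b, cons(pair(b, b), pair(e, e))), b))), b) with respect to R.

cons(pair(pair(e, e), e), b)

1. cons(pair(pair(k(b, pair(e, b)), k(b, cons(b, b))), k(b, cons(k(b, cons(pair(b, b), pair(e, e))), b))), b)  →  cons(pair(pair(e, k(b, cons(b, b))), k(b, cons(k(b, cons(pair(b, b), pair(e, e))), b))), b)   [R5 at 1.1.1]
2. cons(pair(pair(e, k(b, cons(b, b))), k(b, cons(k(b, cons(pair(b, b), pair(e, e))), b))), b)  →  cons(pair(pair(e, e), k(b, cons(k(b, cons(pair(b, b), pair(e, e))), b))), b)   [R5 at 1.1.2]
3. cons(pair(pair(e, e), k(b, cons(k(b, cons(pair(b, b), pair(e, e))), b))), b)  →  cons(pair(pair(e, e), e), b)   [R5 at 1.2]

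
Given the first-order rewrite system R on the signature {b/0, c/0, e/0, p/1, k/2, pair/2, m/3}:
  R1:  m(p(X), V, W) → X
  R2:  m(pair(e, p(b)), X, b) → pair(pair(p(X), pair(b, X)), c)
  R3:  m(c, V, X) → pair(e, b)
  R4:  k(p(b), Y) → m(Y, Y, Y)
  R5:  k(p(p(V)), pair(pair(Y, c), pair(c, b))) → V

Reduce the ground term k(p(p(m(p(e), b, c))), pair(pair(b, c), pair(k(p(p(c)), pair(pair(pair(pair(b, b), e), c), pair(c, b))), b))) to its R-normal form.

e

1. k(p(p(m(p(e), b, c))), pair(pair(b, c), pair(k(p(p(c)), pair(pair(pair(pair(b, b), e), c), pair(c, b))), b)))  →  k(p(p(e)), pair(pair(b, c), pair(k(p(p(c)), pair(pair(pair(pair(b, b), e), c), pair(c, b))), b)))   [R1 at 1.1.1]
2. k(p(p(e)), pair(pair(b, c), pair(k(p(p(c)), pair(pair(pair(pair(b, b), e), c), pair(c, b))), b)))  →  k(p(p(e)), pair(pair(b, c), pair(c, b)))   [R5 at 2.2.1]
3. k(p(p(e)), pair(pair(b, c), pair(c, b)))  →  e   [R5 at ε]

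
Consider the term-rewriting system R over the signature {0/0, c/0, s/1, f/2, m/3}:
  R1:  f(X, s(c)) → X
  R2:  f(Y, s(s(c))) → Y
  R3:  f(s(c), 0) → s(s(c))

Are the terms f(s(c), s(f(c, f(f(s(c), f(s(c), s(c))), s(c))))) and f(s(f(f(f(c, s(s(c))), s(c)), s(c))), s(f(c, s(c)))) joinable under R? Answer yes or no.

Reduce t₁ = f(s(c), s(f(c, f(f(s(c), f(s(c), s(c))), s(c))))):
1. f(s(c), s(f(c, f(f(s(c), f(s(c), s(c))), s(c)))))  →  f(s(c), s(f(c, f(s(c), f(s(c), s(c))))))   [R1 at 2.1.2]
2. f(s(c), s(f(c, f(s(c), f(s(c), s(c))))))  →  f(s(c), s(f(c, f(s(c), s(c)))))   [R1 at 2.1.2.2]
3. f(s(c), s(f(c, f(s(c), s(c)))))  →  f(s(c), s(f(c, s(c))))   [R1 at 2.1.2]
4. f(s(c), s(f(c, s(c))))  →  f(s(c), s(c))   [R1 at 2.1]
5. f(s(c), s(c))  →  s(c)   [R1 at ε]

Reduce t₂ = f(s(f(f(f(c, s(s(c))), s(c)), s(c))), s(f(c, s(c)))):
1. f(s(f(f(f(c, s(s(c))), s(c)), s(c))), s(f(c, s(c))))  →  f(s(f(f(c, s(s(c))), s(c))), s(f(c, s(c))))   [R1 at 1.1]
2. f(s(f(f(c, s(s(c))), s(c))), s(f(c, s(c))))  →  f(s(f(c, s(s(c)))), s(f(c, s(c))))   [R1 at 1.1]
3. f(s(f(c, s(s(c)))), s(f(c, s(c))))  →  f(s(c), s(f(c, s(c))))   [R2 at 1.1]
4. f(s(c), s(f(c, s(c))))  →  f(s(c), s(c))   [R1 at 2.1]
5. f(s(c), s(c))  →  s(c)   [R1 at ε]

yes — NF(t₁) = s(c), NF(t₂) = s(c)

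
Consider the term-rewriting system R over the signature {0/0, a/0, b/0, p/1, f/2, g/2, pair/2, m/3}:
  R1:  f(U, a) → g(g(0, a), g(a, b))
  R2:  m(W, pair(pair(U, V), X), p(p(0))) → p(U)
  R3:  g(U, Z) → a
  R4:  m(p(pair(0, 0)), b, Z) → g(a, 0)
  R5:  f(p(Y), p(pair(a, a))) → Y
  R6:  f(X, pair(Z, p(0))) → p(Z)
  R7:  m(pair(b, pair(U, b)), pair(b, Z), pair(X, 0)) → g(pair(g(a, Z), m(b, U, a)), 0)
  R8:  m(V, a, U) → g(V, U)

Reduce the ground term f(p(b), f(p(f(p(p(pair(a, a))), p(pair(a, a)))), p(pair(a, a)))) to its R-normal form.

1. f(p(b), f(p(f(p(p(pair(a, a))), p(pair(a, a)))), p(pair(a, a))))  →  f(p(b), f(p(p(pair(a, a))), p(pair(a, a))))   [R5 at 2]
2. f(p(b), f(p(p(pair(a, a))), p(pair(a, a))))  →  f(p(b), p(pair(a, a)))   [R5 at 2]
3. f(p(b), p(pair(a, a)))  →  b   [R5 at ε]

b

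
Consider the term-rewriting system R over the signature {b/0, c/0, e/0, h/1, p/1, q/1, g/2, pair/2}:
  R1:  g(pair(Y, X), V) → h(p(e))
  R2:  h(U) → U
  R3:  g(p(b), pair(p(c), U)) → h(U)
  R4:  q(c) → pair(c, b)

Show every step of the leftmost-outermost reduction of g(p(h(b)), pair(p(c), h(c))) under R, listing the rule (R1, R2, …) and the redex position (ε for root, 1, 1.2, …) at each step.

c

1. g(p(h(b)), pair(p(c), h(c)))  →  g(p(b), pair(p(c), h(c)))   [R2 at 1.1]
2. g(p(b), pair(p(c), h(c)))  →  h(h(c))   [R3 at ε]
3. h(h(c))  →  h(c)   [R2 at ε]
4. h(c)  →  c   [R2 at ε]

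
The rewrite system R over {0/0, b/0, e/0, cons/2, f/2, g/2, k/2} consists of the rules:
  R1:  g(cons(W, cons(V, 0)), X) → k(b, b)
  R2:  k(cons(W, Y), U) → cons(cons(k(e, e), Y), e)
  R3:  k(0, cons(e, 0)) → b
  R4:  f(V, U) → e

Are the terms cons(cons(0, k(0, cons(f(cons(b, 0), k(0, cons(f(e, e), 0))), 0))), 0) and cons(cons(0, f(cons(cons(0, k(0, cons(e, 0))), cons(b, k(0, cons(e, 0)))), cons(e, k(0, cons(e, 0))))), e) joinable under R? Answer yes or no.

Reduce t₁ = cons(cons(0, k(0, cons(f(cons(b, 0), k(0, cons(f(e, e), 0))), 0))), 0):
1. cons(cons(0, k(0, cons(f(cons(b, 0), k(0, cons(f(e, e), 0))), 0))), 0)  →  cons(cons(0, k(0, cons(e, 0))), 0)   [R4 at 1.2.2.1]
2. cons(cons(0, k(0, cons(e, 0))), 0)  →  cons(cons(0, b), 0)   [R3 at 1.2]

Reduce t₂ = cons(cons(0, f(cons(cons(0, k(0, cons(e, 0))), cons(b, k(0, cons(e, 0)))), cons(e, k(0, cons(e, 0))))), e):
1. cons(cons(0, f(cons(cons(0, k(0, cons(e, 0))), cons(b, k(0, cons(e, 0)))), cons(e, k(0, cons(e, 0))))), e)  →  cons(cons(0, e), e)   [R4 at 1.2]

no — NF(t₁) = cons(cons(0, b), 0), NF(t₂) = cons(cons(0, e), e)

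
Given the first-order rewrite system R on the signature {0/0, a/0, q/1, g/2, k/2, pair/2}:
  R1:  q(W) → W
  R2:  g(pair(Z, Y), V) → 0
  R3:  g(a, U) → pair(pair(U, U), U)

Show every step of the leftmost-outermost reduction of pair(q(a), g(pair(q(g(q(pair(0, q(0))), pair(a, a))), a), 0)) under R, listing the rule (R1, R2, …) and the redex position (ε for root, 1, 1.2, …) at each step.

pair(a, 0)

1. pair(q(a), g(pair(q(g(q(pair(0, q(0))), pair(a, a))), a), 0))  →  pair(a, g(pair(q(g(q(pair(0, q(0))), pair(a, a))), a), 0))   [R1 at 1]
2. pair(a, g(pair(q(g(q(pair(0, q(0))), pair(a, a))), a), 0))  →  pair(a, 0)   [R2 at 2]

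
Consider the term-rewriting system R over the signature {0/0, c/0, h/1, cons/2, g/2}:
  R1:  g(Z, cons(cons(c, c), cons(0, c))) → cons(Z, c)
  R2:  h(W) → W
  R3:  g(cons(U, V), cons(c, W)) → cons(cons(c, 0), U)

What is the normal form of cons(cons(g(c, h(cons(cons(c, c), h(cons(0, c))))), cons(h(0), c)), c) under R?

cons(cons(cons(c, c), cons(0, c)), c)

1. cons(cons(g(c, h(cons(cons(c, c), h(cons(0, c))))), cons(h(0), c)), c)  →  cons(cons(g(c, cons(cons(c, c), h(cons(0, c)))), cons(h(0), c)), c)   [R2 at 1.1.2]
2. cons(cons(g(c, cons(cons(c, c), h(cons(0, c)))), cons(h(0), c)), c)  →  cons(cons(g(c, cons(cons(c, c), cons(0, c))), cons(h(0), c)), c)   [R2 at 1.1.2.2]
3. cons(cons(g(c, cons(cons(c, c), cons(0, c))), cons(h(0), c)), c)  →  cons(cons(cons(c, c), cons(h(0), c)), c)   [R1 at 1.1]
4. cons(cons(cons(c, c), cons(h(0), c)), c)  →  cons(cons(cons(c, c), cons(0, c)), c)   [R2 at 1.2.1]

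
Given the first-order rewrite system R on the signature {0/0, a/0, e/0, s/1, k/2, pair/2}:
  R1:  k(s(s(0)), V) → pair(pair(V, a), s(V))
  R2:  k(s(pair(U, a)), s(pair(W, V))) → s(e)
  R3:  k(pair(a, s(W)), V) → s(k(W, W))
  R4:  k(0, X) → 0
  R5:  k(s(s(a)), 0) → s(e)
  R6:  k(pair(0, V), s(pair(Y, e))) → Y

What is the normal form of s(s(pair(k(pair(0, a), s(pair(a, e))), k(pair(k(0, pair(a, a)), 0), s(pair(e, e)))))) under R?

1. s(s(pair(k(pair(0, a), s(pair(a, e))), k(pair(k(0, pair(a, a)), 0), s(pair(e, e))))))  →  s(s(pair(a, k(pair(k(0, pair(a, a)), 0), s(pair(e, e))))))   [R6 at 1.1.1]
2. s(s(pair(a, k(pair(k(0, pair(a, a)), 0), s(pair(e, e))))))  →  s(s(pair(a, k(pair(0, 0), s(pair(e, e))))))   [R4 at 1.1.2.1.1]
3. s(s(pair(a, k(pair(0, 0), s(pair(e, e))))))  →  s(s(pair(a, e)))   [R6 at 1.1.2]

s(s(pair(a, e)))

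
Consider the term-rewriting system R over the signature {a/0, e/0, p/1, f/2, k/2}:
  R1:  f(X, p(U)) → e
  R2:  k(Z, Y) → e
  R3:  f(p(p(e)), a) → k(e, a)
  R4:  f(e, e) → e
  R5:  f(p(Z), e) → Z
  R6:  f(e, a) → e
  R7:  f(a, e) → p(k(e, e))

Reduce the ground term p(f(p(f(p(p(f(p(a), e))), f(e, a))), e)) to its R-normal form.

p(p(a))

1. p(f(p(f(p(p(f(p(a), e))), f(e, a))), e))  →  p(f(p(p(f(p(a), e))), f(e, a)))   [R5 at 1]
2. p(f(p(p(f(p(a), e))), f(e, a)))  →  p(f(p(p(a)), f(e, a)))   [R5 at 1.1.1.1]
3. p(f(p(p(a)), f(e, a)))  →  p(f(p(p(a)), e))   [R6 at 1.2]
4. p(f(p(p(a)), e))  →  p(p(a))   [R5 at 1]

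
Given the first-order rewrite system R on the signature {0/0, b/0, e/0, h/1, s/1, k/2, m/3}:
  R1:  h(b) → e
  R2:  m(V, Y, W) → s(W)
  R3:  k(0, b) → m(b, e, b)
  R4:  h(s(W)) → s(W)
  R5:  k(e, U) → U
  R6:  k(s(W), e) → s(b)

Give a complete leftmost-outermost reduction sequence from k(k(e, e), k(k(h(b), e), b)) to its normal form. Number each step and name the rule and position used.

1. k(k(e, e), k(k(h(b), e), b))  →  k(e, k(k(h(b), e), b))   [R5 at 1]
2. k(e, k(k(h(b), e), b))  →  k(k(h(b), e), b)   [R5 at ε]
3. k(k(h(b), e), b)  →  k(k(e, e), b)   [R1 at 1.1]
4. k(k(e, e), b)  →  k(e, b)   [R5 at 1]
5. k(e, b)  →  b   [R5 at ε]

b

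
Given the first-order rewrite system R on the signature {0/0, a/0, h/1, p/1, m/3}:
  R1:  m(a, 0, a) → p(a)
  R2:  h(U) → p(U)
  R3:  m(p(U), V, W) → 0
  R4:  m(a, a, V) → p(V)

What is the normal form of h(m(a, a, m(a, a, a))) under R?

p(p(p(a)))

1. h(m(a, a, m(a, a, a)))  →  p(m(a, a, m(a, a, a)))   [R2 at ε]
2. p(m(a, a, m(a, a, a)))  →  p(p(m(a, a, a)))   [R4 at 1]
3. p(p(m(a, a, a)))  →  p(p(p(a)))   [R4 at 1.1]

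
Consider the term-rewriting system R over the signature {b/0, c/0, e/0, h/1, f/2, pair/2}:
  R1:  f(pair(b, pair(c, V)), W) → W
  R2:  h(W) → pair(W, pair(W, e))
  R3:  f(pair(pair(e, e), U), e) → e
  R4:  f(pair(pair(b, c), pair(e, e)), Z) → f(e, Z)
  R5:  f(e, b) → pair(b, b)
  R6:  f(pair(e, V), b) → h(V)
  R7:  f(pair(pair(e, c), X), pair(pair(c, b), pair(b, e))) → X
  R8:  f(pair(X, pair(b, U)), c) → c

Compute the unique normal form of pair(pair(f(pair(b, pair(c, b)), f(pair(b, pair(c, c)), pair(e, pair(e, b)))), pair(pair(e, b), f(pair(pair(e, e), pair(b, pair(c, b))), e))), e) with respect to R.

pair(pair(pair(e, pair(e, b)), pair(pair(e, b), e)), e)

1. pair(pair(f(pair(b, pair(c, b)), f(pair(b, pair(c, c)), pair(e, pair(e, b)))), pair(pair(e, b), f(pair(pair(e, e), pair(b, pair(c, b))), e))), e)  →  pair(pair(f(pair(b, pair(c, c)), pair(e, pair(e, b))), pair(pair(e, b), f(pair(pair(e, e), pair(b, pair(c, b))), e))), e)   [R1 at 1.1]
2. pair(pair(f(pair(b, pair(c, c)), pair(e, pair(e, b))), pair(pair(e, b), f(pair(pair(e, e), pair(b, pair(c, b))), e))), e)  →  pair(pair(pair(e, pair(e, b)), pair(pair(e, b), f(pair(pair(e, e), pair(b, pair(c, b))), e))), e)   [R1 at 1.1]
3. pair(pair(pair(e, pair(e, b)), pair(pair(e, b), f(pair(pair(e, e), pair(b, pair(c, b))), e))), e)  →  pair(pair(pair(e, pair(e, b)), pair(pair(e, b), e)), e)   [R3 at 1.2.2]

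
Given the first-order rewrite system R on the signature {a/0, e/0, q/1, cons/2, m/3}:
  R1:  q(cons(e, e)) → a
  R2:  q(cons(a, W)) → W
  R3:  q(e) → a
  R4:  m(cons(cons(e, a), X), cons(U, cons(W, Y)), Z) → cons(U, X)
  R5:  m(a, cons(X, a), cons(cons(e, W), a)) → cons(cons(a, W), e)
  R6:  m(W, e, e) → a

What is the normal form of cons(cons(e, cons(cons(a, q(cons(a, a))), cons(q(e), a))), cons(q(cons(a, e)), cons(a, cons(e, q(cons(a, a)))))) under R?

cons(cons(e, cons(cons(a, a), cons(a, a))), cons(e, cons(a, cons(e, a))))

1. cons(cons(e, cons(cons(a, q(cons(a, a))), cons(q(e), a))), cons(q(cons(a, e)), cons(a, cons(e, q(cons(a, a))))))  →  cons(cons(e, cons(cons(a, a), cons(q(e), a))), cons(q(cons(a, e)), cons(a, cons(e, q(cons(a, a))))))   [R2 at 1.2.1.2]
2. cons(cons(e, cons(cons(a, a), cons(q(e), a))), cons(q(cons(a, e)), cons(a, cons(e, q(cons(a, a))))))  →  cons(cons(e, cons(cons(a, a), cons(a, a))), cons(q(cons(a, e)), cons(a, cons(e, q(cons(a, a))))))   [R3 at 1.2.2.1]
3. cons(cons(e, cons(cons(a, a), cons(a, a))), cons(q(cons(a, e)), cons(a, cons(e, q(cons(a, a))))))  →  cons(cons(e, cons(cons(a, a), cons(a, a))), cons(e, cons(a, cons(e, q(cons(a, a))))))   [R2 at 2.1]
4. cons(cons(e, cons(cons(a, a), cons(a, a))), cons(e, cons(a, cons(e, q(cons(a, a))))))  →  cons(cons(e, cons(cons(a, a), cons(a, a))), cons(e, cons(a, cons(e, a))))   [R2 at 2.2.2.2]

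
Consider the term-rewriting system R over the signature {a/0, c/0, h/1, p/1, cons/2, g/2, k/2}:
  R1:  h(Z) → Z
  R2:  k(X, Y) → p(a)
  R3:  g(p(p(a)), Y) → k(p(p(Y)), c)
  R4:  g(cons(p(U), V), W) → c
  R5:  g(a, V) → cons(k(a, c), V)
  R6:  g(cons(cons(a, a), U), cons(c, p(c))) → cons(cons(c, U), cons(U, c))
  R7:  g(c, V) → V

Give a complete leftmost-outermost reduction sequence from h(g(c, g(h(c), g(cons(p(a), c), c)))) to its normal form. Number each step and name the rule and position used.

1. h(g(c, g(h(c), g(cons(p(a), c), c))))  →  g(c, g(h(c), g(cons(p(a), c), c)))   [R1 at ε]
2. g(c, g(h(c), g(cons(p(a), c), c)))  →  g(h(c), g(cons(p(a), c), c))   [R7 at ε]
3. g(h(c), g(cons(p(a), c), c))  →  g(c, g(cons(p(a), c), c))   [R1 at 1]
4. g(c, g(cons(p(a), c), c))  →  g(cons(p(a), c), c)   [R7 at ε]
5. g(cons(p(a), c), c)  →  c   [R4 at ε]

c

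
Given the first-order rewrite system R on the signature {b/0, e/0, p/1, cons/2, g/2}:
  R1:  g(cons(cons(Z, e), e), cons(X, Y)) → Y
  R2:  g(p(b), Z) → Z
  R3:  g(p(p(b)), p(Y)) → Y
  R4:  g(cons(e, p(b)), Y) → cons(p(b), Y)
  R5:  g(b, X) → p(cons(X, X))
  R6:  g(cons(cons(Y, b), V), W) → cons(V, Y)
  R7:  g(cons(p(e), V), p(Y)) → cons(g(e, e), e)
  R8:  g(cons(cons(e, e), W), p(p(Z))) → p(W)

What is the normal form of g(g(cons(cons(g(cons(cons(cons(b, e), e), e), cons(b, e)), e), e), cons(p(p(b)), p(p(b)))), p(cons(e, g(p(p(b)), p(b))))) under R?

cons(e, b)

1. g(g(cons(cons(g(cons(cons(cons(b, e), e), e), cons(b, e)), e), e), cons(p(p(b)), p(p(b)))), p(cons(e, g(p(p(b)), p(b)))))  →  g(p(p(b)), p(cons(e, g(p(p(b)), p(b)))))   [R1 at 1]
2. g(p(p(b)), p(cons(e, g(p(p(b)), p(b)))))  →  cons(e, g(p(p(b)), p(b)))   [R3 at ε]
3. cons(e, g(p(p(b)), p(b)))  →  cons(e, b)   [R3 at 2]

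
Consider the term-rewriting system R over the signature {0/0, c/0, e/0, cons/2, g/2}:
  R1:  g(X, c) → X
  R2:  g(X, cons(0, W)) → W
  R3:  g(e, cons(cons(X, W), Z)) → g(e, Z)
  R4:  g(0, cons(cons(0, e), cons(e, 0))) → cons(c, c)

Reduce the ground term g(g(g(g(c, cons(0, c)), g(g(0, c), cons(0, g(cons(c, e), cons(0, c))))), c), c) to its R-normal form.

1. g(g(g(g(c, cons(0, c)), g(g(0, c), cons(0, g(cons(c, e), cons(0, c))))), c), c)  →  g(g(g(c, cons(0, c)), g(g(0, c), cons(0, g(cons(c, e), cons(0, c))))), c)   [R1 at ε]
2. g(g(g(c, cons(0, c)), g(g(0, c), cons(0, g(cons(c, e), cons(0, c))))), c)  →  g(g(c, cons(0, c)), g(g(0, c), cons(0, g(cons(c, e), cons(0, c)))))   [R1 at ε]
3. g(g(c, cons(0, c)), g(g(0, c), cons(0, g(cons(c, e), cons(0, c)))))  →  g(c, g(g(0, c), cons(0, g(cons(c, e), cons(0, c)))))   [R2 at 1]
4. g(c, g(g(0, c), cons(0, g(cons(c, e), cons(0, c)))))  →  g(c, g(cons(c, e), cons(0, c)))   [R2 at 2]
5. g(c, g(cons(c, e), cons(0, c)))  →  g(c, c)   [R2 at 2]
6. g(c, c)  →  c   [R1 at ε]

c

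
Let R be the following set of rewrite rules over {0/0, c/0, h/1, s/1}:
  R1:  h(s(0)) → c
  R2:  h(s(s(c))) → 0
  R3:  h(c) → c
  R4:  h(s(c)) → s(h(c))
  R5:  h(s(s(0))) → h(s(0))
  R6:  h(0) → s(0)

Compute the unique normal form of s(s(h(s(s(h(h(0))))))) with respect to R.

1. s(s(h(s(s(h(h(0)))))))  →  s(s(h(s(s(h(s(0)))))))   [R6 at 1.1.1.1.1.1]
2. s(s(h(s(s(h(s(0)))))))  →  s(s(h(s(s(c)))))   [R1 at 1.1.1.1.1]
3. s(s(h(s(s(c)))))  →  s(s(0))   [R2 at 1.1]

s(s(0))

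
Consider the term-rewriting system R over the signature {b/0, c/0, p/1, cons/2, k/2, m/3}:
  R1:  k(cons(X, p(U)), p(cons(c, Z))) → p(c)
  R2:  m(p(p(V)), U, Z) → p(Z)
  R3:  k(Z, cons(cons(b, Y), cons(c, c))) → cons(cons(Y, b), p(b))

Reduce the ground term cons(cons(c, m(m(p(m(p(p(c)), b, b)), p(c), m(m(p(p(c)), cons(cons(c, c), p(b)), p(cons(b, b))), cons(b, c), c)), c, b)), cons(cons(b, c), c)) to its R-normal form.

cons(cons(c, p(b)), cons(cons(b, c), c))

1. cons(cons(c, m(m(p(m(p(p(c)), b, b)), p(c), m(m(p(p(c)), cons(cons(c, c), p(b)), p(cons(b, b))), cons(b, c), c)), c, b)), cons(cons(b, c), c))  →  cons(cons(c, m(m(p(p(b)), p(c), m(m(p(p(c)), cons(cons(c, c), p(b)), p(cons(b, b))), cons(b, c), c)), c, b)), cons(cons(b, c), c))   [R2 at 1.2.1.1.1]
2. cons(cons(c, m(m(p(p(b)), p(c), m(m(p(p(c)), cons(cons(c, c), p(b)), p(cons(b, b))), cons(b, c), c)), c, b)), cons(cons(b, c), c))  →  cons(cons(c, m(p(m(m(p(p(c)), cons(cons(c, c), p(b)), p(cons(b, b))), cons(b, c), c)), c, b)), cons(cons(b, c), c))   [R2 at 1.2.1]
3. cons(cons(c, m(p(m(m(p(p(c)), cons(cons(c, c), p(b)), p(cons(b, b))), cons(b, c), c)), c, b)), cons(cons(b, c), c))  →  cons(cons(c, m(p(m(p(p(cons(b, b))), cons(b, c), c)), c, b)), cons(cons(b, c), c))   [R2 at 1.2.1.1.1]
4. cons(cons(c, m(p(m(p(p(cons(b, b))), cons(b, c), c)), c, b)), cons(cons(b, c), c))  →  cons(cons(c, m(p(p(c)), c, b)), cons(cons(b, c), c))   [R2 at 1.2.1.1]
5. cons(cons(c, m(p(p(c)), c, b)), cons(cons(b, c), c))  →  cons(cons(c, p(b)), cons(cons(b, c), c))   [R2 at 1.2]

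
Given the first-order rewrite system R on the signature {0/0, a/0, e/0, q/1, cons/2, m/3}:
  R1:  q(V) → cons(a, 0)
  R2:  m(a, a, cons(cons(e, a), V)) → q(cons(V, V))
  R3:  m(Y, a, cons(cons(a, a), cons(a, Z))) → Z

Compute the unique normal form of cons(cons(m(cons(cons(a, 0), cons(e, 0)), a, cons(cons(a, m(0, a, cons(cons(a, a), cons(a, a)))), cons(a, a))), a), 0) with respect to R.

1. cons(cons(m(cons(cons(a, 0), cons(e, 0)), a, cons(cons(a, m(0, a, cons(cons(a, a), cons(a, a)))), cons(a, a))), a), 0)  →  cons(cons(m(cons(cons(a, 0), cons(e, 0)), a, cons(cons(a, a), cons(a, a))), a), 0)   [R3 at 1.1.3.1.2]
2. cons(cons(m(cons(cons(a, 0), cons(e, 0)), a, cons(cons(a, a), cons(a, a))), a), 0)  →  cons(cons(a, a), 0)   [R3 at 1.1]

cons(cons(a, a), 0)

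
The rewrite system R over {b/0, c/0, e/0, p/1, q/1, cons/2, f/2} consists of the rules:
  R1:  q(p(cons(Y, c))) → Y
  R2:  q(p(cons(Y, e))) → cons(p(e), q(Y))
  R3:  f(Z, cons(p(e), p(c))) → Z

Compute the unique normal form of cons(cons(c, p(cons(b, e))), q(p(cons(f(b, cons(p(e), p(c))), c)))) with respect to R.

1. cons(cons(c, p(cons(b, e))), q(p(cons(f(b, cons(p(e), p(c))), c))))  →  cons(cons(c, p(cons(b, e))), f(b, cons(p(e), p(c))))   [R1 at 2]
2. cons(cons(c, p(cons(b, e))), f(b, cons(p(e), p(c))))  →  cons(cons(c, p(cons(b, e))), b)   [R3 at 2]

cons(cons(c, p(cons(b, e))), b)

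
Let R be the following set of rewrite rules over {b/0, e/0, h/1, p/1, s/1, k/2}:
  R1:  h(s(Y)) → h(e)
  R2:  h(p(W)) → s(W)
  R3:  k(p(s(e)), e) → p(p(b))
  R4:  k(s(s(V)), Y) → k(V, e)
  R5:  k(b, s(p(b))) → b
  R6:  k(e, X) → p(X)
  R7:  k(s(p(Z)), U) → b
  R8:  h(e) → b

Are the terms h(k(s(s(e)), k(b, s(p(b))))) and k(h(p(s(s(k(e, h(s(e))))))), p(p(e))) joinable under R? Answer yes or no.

no — NF(t₁) = s(e), NF(t₂) = b

Reduce t₁ = h(k(s(s(e)), k(b, s(p(b))))):
1. h(k(s(s(e)), k(b, s(p(b)))))  →  h(k(e, e))   [R4 at 1]
2. h(k(e, e))  →  h(p(e))   [R6 at 1]
3. h(p(e))  →  s(e)   [R2 at ε]

Reduce t₂ = k(h(p(s(s(k(e, h(s(e))))))), p(p(e))):
1. k(h(p(s(s(k(e, h(s(e))))))), p(p(e)))  →  k(s(s(s(k(e, h(s(e)))))), p(p(e)))   [R2 at 1]
2. k(s(s(s(k(e, h(s(e)))))), p(p(e)))  →  k(s(k(e, h(s(e)))), e)   [R4 at ε]
3. k(s(k(e, h(s(e)))), e)  →  k(s(p(h(s(e)))), e)   [R6 at 1.1]
4. k(s(p(h(s(e)))), e)  →  b   [R7 at ε]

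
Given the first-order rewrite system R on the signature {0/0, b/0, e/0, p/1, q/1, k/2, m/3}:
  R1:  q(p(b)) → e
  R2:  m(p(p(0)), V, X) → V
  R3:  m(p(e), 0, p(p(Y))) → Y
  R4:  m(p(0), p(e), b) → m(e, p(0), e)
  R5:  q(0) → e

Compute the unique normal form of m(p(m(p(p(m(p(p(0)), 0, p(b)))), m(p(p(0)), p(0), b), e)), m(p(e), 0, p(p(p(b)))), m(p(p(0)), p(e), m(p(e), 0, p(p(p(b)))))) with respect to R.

1. m(p(m(p(p(m(p(p(0)), 0, p(b)))), m(p(p(0)), p(0), b), e)), m(p(e), 0, p(p(p(b)))), m(p(p(0)), p(e), m(p(e), 0, p(p(p(b))))))  →  m(p(m(p(p(0)), m(p(p(0)), p(0), b), e)), m(p(e), 0, p(p(p(b)))), m(p(p(0)), p(e), m(p(e), 0, p(p(p(b))))))   [R2 at 1.1.1.1.1]
2. m(p(m(p(p(0)), m(p(p(0)), p(0), b), e)), m(p(e), 0, p(p(p(b)))), m(p(p(0)), p(e), m(p(e), 0, p(p(p(b))))))  →  m(p(m(p(p(0)), p(0), b)), m(p(e), 0, p(p(p(b)))), m(p(p(0)), p(e), m(p(e), 0, p(p(p(b))))))   [R2 at 1.1]
3. m(p(m(p(p(0)), p(0), b)), m(p(e), 0, p(p(p(b)))), m(p(p(0)), p(e), m(p(e), 0, p(p(p(b))))))  →  m(p(p(0)), m(p(e), 0, p(p(p(b)))), m(p(p(0)), p(e), m(p(e), 0, p(p(p(b))))))   [R2 at 1.1]
4. m(p(p(0)), m(p(e), 0, p(p(p(b)))), m(p(p(0)), p(e), m(p(e), 0, p(p(p(b))))))  →  m(p(e), 0, p(p(p(b))))   [R2 at ε]
5. m(p(e), 0, p(p(p(b))))  →  p(b)   [R3 at ε]

p(b)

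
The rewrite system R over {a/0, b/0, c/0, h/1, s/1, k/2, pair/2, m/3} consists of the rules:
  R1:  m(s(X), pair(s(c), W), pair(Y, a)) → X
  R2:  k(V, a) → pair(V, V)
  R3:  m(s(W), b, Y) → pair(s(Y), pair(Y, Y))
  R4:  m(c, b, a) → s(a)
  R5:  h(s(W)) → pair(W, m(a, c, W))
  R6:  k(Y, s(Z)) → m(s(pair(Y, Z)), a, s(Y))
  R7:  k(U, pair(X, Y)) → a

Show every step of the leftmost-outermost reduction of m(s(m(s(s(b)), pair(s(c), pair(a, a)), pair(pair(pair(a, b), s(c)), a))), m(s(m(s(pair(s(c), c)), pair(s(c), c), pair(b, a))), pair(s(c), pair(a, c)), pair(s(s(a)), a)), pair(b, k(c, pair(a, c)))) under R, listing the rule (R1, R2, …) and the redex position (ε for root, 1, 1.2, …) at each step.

1. m(s(m(s(s(b)), pair(s(c), pair(a, a)), pair(pair(pair(a, b), s(c)), a))), m(s(m(s(pair(s(c), c)), pair(s(c), c), pair(b, a))), pair(s(c), pair(a, c)), pair(s(s(a)), a)), pair(b, k(c, pair(a, c))))  →  m(s(s(b)), m(s(m(s(pair(s(c), c)), pair(s(c), c), pair(b, a))), pair(s(c), pair(a, c)), pair(s(s(a)), a)), pair(b, k(c, pair(a, c))))   [R1 at 1.1]
2. m(s(s(b)), m(s(m(s(pair(s(c), c)), pair(s(c), c), pair(b, a))), pair(s(c), pair(a, c)), pair(s(s(a)), a)), pair(b, k(c, pair(a, c))))  →  m(s(s(b)), m(s(pair(s(c), c)), pair(s(c), c), pair(b, a)), pair(b, k(c, pair(a, c))))   [R1 at 2]
3. m(s(s(b)), m(s(pair(s(c), c)), pair(s(c), c), pair(b, a)), pair(b, k(c, pair(a, c))))  →  m(s(s(b)), pair(s(c), c), pair(b, k(c, pair(a, c))))   [R1 at 2]
4. m(s(s(b)), pair(s(c), c), pair(b, k(c, pair(a, c))))  →  m(s(s(b)), pair(s(c), c), pair(b, a))   [R7 at 3.2]
5. m(s(s(b)), pair(s(c), c), pair(b, a))  →  s(b)   [R1 at ε]

s(b)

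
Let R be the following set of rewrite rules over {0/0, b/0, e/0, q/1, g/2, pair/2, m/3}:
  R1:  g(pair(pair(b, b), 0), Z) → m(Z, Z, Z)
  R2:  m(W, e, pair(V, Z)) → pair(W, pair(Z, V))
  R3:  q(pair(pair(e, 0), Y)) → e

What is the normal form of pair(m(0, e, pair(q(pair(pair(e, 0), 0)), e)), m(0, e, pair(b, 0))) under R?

1. pair(m(0, e, pair(q(pair(pair(e, 0), 0)), e)), m(0, e, pair(b, 0)))  →  pair(pair(0, pair(e, q(pair(pair(e, 0), 0)))), m(0, e, pair(b, 0)))   [R2 at 1]
2. pair(pair(0, pair(e, q(pair(pair(e, 0), 0)))), m(0, e, pair(b, 0)))  →  pair(pair(0, pair(e, e)), m(0, e, pair(b, 0)))   [R3 at 1.2.2]
3. pair(pair(0, pair(e, e)), m(0, e, pair(b, 0)))  →  pair(pair(0, pair(e, e)), pair(0, pair(0, b)))   [R2 at 2]

pair(pair(0, pair(e, e)), pair(0, pair(0, b)))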